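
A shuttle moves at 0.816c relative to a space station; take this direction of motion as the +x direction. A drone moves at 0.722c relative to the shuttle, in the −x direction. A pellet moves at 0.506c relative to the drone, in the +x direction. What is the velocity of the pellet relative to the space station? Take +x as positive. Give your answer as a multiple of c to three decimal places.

+0.659c

Apply u = (u' + v)/(1 + u'v/c²) successively, working outward toward the space station.
Start: velocity of the shuttle relative to the space station = 0.8160c.
Compose with the drone (u' = -0.722 in the shuttle frame): u_1 = (-0.722 + 0.816) / (1 + (-0.722)·0.816) = 0.0940/0.4108 = 0.2288.
Compose with the pellet (u' = 0.506 in the drone frame): u_2 = (0.506 + 0.229) / (1 + 0.506·0.229) = 0.7348/1.1158 = 0.6586.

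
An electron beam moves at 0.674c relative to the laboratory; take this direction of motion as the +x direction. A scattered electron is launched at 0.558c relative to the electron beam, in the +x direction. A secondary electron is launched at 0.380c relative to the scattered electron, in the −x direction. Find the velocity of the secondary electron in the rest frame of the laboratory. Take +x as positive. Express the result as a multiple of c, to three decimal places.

+0.781c

Apply u = (u' + v)/(1 + u'v/c²) successively, working outward toward the laboratory.
Start: velocity of the electron beam relative to the laboratory = 0.6740c.
Compose with the scattered electron (u' = 0.558 in the electron beam frame): u_1 = (0.558 + 0.674) / (1 + 0.558·0.674) = 1.2320/1.3761 = 0.8953.
Compose with the secondary electron (u' = -0.380 in the scattered electron frame): u_2 = (-0.380 + 0.895) / (1 + (-0.380)·0.895) = 0.5153/0.6598 = 0.7810.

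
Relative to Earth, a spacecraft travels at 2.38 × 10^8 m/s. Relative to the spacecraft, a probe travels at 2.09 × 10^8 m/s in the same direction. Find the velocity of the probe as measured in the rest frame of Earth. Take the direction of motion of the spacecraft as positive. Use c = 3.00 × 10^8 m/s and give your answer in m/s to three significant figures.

In units of c (dividing by 3.00 × 10^8 m/s): v = 0.793, u' = 0.697.
u = (u' + v)/(1 + u'v/c²):
u = (0.697 + 0.793) / (1 + 0.697·0.793) = 1.4900/1.5527 = 0.9596
Converting back: u = 0.9596 × 3.00 × 10^8 m/s.

2.88 × 10^8 m/s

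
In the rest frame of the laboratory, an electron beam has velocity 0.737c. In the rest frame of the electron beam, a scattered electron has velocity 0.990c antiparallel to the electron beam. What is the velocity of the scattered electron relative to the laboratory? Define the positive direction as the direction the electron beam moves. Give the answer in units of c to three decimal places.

-0.936c

With v = 0.737 and u' = -0.990 (in units of c),
u = (u' + v)/(1 + u'v/c²):
u = (-0.990 + 0.737) / (1 + (-0.990)·0.737) = -0.2530/0.2704 = -0.9358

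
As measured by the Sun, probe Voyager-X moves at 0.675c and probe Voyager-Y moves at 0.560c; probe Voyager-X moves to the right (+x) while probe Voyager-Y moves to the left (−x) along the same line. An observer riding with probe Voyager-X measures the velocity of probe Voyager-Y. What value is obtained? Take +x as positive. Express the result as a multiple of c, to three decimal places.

β_A = 0.675, β_B = -0.560.
Transform to A's frame with the inverse velocity-addition law: u' = (u − v)/(1 − uv/c²), taking u = β_B and v = β_A.
u' = (-0.560 − 0.675) / (1 − (0.675)(-0.560)) = -1.2350/1.3780 = -0.8962.

-0.896c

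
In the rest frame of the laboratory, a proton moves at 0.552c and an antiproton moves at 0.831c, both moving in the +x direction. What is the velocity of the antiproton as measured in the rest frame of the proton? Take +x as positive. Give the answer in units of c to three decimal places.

β_A = 0.552, β_B = 0.831.
Transform to A's frame with the inverse velocity-addition law: u' = (u − v)/(1 − uv/c²), taking u = β_B and v = β_A.
u' = (0.831 − 0.552) / (1 − (0.552)(0.831)) = 0.2790/0.5413 = 0.5154.

+0.515c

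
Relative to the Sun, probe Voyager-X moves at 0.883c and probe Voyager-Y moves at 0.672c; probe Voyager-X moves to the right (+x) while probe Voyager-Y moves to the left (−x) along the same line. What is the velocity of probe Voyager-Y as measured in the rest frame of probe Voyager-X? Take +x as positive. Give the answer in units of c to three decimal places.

β_A = 0.883, β_B = -0.672.
Transform to A's frame with the inverse velocity-addition law: u' = (u − v)/(1 − uv/c²), taking u = β_B and v = β_A.
u' = (-0.672 − 0.883) / (1 − (0.883)(-0.672)) = -1.5550/1.5934 = -0.9759.

-0.976c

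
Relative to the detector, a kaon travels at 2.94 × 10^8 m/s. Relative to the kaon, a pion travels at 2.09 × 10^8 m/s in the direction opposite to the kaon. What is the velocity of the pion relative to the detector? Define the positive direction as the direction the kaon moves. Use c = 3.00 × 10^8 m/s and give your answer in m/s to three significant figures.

+2.68 × 10^8 m/s

In units of c (dividing by 3.00 × 10^8 m/s): v = 0.980, u' = -0.697.
u = (u' + v)/(1 + u'v/c²):
u = (-0.697 + 0.980) / (1 + (-0.697)·0.980) = 0.2833/0.3173 = 0.8930
(Galilean addition would give +0.283c.)
Converting back: u = 0.8930 × 3.00 × 10^8 m/s.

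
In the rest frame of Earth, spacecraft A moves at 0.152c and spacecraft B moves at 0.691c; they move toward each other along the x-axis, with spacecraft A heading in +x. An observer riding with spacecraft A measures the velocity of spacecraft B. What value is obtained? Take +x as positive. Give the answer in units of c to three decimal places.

β_A = 0.152, β_B = -0.691.
Transform to A's frame with the inverse velocity-addition law: u' = (u − v)/(1 − uv/c²), taking u = β_B and v = β_A.
u' = (-0.691 − 0.152) / (1 − (0.152)(-0.691)) = -0.8430/1.1050 = -0.7629.

-0.763c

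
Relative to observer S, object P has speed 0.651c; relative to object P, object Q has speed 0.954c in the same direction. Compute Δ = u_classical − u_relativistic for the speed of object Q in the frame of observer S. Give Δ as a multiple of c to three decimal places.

Galilean: u_cl = 0.954 + 0.651 = 1.6050.
Relativistic: u_rel = (0.954 + 0.651) / (1 + 0.954·0.651) = 1.6050/1.6211 = 0.9901.
Δ = 1.6050 − 0.9901 = 0.6149.
(The classical prediction exceeds c; the relativistic result does not.)

Δ = 0.615c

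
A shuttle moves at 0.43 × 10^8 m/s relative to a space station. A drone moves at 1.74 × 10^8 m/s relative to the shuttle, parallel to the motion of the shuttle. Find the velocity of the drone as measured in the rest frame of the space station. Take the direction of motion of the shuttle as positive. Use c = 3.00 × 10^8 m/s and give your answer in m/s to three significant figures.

In units of c (dividing by 3.00 × 10^8 m/s): v = 0.143, u' = 0.580.
u = (u' + v)/(1 + u'v/c²):
u = (0.580 + 0.143) / (1 + 0.580·0.143) = 0.7233/1.0831 = 0.6678
Converting back: u = 0.6678 × 3.00 × 10^8 m/s.

2.00 × 10^8 m/s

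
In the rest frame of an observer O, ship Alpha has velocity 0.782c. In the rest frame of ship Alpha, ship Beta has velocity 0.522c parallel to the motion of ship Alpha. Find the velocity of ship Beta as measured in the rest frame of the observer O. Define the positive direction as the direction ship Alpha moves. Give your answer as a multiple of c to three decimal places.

With v = 0.782 and u' = 0.522 (in units of c),
u = (u' + v)/(1 + u'v/c²):
u = (0.522 + 0.782) / (1 + 0.522·0.782) = 1.3040/1.4082 = 0.9260

0.926c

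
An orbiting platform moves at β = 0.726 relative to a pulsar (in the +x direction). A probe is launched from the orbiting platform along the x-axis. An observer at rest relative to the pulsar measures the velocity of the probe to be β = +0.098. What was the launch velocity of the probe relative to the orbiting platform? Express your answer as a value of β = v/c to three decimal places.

Invert the composition law: u' = (u − v)/(1 − uv/c²).
u' = (0.098 − 0.726) / (1 − (0.098)(0.726)) = -0.6280/0.9289 = -0.6761.

β = -0.676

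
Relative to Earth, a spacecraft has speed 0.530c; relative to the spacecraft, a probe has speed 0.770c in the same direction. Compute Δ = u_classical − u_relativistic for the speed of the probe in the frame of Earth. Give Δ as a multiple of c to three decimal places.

Δ = 0.377c

Galilean: u_cl = 0.770 + 0.530 = 1.3000.
Relativistic: u_rel = (0.770 + 0.530) / (1 + 0.770·0.530) = 1.3000/1.4081 = 0.9232.
Δ = 1.3000 − 0.9232 = 0.3768.
(The classical prediction exceeds c; the relativistic result does not.)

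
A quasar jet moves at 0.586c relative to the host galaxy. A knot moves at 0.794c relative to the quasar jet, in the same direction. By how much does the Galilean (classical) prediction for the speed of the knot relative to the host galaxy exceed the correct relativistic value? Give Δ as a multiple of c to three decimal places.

Galilean: u_cl = 0.794 + 0.586 = 1.3800.
Relativistic: u_rel = (0.794 + 0.586) / (1 + 0.794·0.586) = 1.3800/1.4653 = 0.9418.
Δ = 1.3800 − 0.9418 = 0.4382.
(The classical prediction exceeds c; the relativistic result does not.)

Δ = 0.438c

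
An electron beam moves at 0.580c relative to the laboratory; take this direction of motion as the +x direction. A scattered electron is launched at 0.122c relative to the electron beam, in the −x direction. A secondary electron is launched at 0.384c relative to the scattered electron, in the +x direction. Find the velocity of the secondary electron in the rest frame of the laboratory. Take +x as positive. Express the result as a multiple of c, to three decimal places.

+0.737c

Apply u = (u' + v)/(1 + u'v/c²) successively, working outward toward the laboratory.
Start: velocity of the electron beam relative to the laboratory = 0.5800c.
Compose with the scattered electron (u' = -0.122 in the electron beam frame): u_1 = (-0.122 + 0.580) / (1 + (-0.122)·0.580) = 0.4580/0.9292 = 0.4929.
Compose with the secondary electron (u' = 0.384 in the scattered electron frame): u_2 = (0.384 + 0.493) / (1 + 0.384·0.493) = 0.8769/1.1893 = 0.7373.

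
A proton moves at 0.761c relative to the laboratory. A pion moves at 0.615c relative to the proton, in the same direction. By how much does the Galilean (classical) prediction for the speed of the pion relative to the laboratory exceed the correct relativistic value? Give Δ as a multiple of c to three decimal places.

Δ = 0.439c

Galilean: u_cl = 0.615 + 0.761 = 1.3760.
Relativistic: u_rel = (0.615 + 0.761) / (1 + 0.615·0.761) = 1.3760/1.4680 = 0.9373.
Δ = 1.3760 − 0.9373 = 0.4387.
(The classical prediction exceeds c; the relativistic result does not.)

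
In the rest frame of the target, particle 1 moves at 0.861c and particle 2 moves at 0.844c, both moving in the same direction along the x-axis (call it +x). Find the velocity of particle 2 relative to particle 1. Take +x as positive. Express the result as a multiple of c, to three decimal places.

-0.062c

β_A = 0.861, β_B = 0.844.
Transform to A's frame with the inverse velocity-addition law: u' = (u − v)/(1 − uv/c²), taking u = β_B and v = β_A.
u' = (0.844 − 0.861) / (1 − (0.861)(0.844)) = -0.0170/0.2733 = -0.0622.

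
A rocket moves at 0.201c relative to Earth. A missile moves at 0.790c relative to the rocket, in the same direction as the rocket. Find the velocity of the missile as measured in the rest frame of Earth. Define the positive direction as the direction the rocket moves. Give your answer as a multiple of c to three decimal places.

0.855c

With v = 0.201 and u' = 0.790 (in units of c),
u = (u' + v)/(1 + u'v/c²):
u = (0.790 + 0.201) / (1 + 0.790·0.201) = 0.9910/1.1588 = 0.8552
(Galilean addition would give +0.991c.)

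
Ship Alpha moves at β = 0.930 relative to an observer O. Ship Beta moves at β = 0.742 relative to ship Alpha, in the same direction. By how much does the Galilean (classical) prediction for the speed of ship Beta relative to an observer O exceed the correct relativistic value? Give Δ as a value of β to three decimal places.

Δ = 0.683

Galilean: u_cl = 0.742 + 0.930 = 1.6720.
Relativistic: u_rel = (0.742 + 0.930) / (1 + 0.742·0.930) = 1.6720/1.6901 = 0.9893.
Δ = 1.6720 − 0.9893 = 0.6827.
(The classical prediction exceeds c; the relativistic result does not.)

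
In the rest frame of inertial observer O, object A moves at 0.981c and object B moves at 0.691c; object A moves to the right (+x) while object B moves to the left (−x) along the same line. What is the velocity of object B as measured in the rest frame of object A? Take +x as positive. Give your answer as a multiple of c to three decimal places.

β_A = 0.981, β_B = -0.691.
Transform to A's frame with the inverse velocity-addition law: u' = (u − v)/(1 − uv/c²), taking u = β_B and v = β_A.
u' = (-0.691 − 0.981) / (1 − (0.981)(-0.691)) = -1.6720/1.6779 = -0.9965.

-0.997c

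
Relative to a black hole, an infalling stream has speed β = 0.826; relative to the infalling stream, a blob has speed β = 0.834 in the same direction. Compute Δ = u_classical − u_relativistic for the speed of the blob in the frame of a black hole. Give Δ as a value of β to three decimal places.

Δ = 0.677

Galilean: u_cl = 0.834 + 0.826 = 1.6600.
Relativistic: u_rel = (0.834 + 0.826) / (1 + 0.834·0.826) = 1.6600/1.6889 = 0.9829.
Δ = 1.6600 − 0.9829 = 0.6771.
(The classical prediction exceeds c; the relativistic result does not.)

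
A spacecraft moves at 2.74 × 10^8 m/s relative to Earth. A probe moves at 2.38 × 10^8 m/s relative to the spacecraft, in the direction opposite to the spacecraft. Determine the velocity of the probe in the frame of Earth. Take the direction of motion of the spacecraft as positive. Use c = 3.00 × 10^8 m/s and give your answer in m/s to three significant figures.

In units of c (dividing by 3.00 × 10^8 m/s): v = 0.913, u' = -0.793.
u = (u' + v)/(1 + u'v/c²):
u = (-0.793 + 0.913) / (1 + (-0.793)·0.913) = 0.1200/0.2754 = 0.4357
(Galilean addition would give +0.120c.)
Converting back: u = 0.4357 × 3.00 × 10^8 m/s.

+1.31 × 10^8 m/s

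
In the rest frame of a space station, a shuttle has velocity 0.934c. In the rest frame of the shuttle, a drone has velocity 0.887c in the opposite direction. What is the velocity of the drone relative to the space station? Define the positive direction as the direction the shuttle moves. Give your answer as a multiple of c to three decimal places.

With v = 0.934 and u' = -0.887 (in units of c),
u = (u' + v)/(1 + u'v/c²):
u = (-0.887 + 0.934) / (1 + (-0.887)·0.934) = 0.0470/0.1715 = 0.2740
(Galilean addition would give +0.047c.)

+0.274c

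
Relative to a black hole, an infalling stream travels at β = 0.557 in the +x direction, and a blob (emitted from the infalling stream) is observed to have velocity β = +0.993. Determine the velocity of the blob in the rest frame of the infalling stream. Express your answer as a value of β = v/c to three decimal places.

Invert the composition law: u' = (u − v)/(1 − uv/c²).
u' = (0.993 − 0.557) / (1 − (0.993)(0.557)) = 0.4360/0.4469 = 0.9756.

β = +0.976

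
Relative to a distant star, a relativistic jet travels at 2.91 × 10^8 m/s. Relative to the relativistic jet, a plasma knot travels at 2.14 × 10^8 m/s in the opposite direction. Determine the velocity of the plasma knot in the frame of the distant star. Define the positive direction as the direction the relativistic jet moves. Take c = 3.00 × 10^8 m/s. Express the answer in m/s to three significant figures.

+2.50 × 10^8 m/s

In units of c (dividing by 3.00 × 10^8 m/s): v = 0.970, u' = -0.713.
u = (u' + v)/(1 + u'v/c²):
u = (-0.713 + 0.970) / (1 + (-0.713)·0.970) = 0.2567/0.3081 = 0.8332
(Galilean addition would give +0.257c.)
Converting back: u = 0.8332 × 3.00 × 10^8 m/s.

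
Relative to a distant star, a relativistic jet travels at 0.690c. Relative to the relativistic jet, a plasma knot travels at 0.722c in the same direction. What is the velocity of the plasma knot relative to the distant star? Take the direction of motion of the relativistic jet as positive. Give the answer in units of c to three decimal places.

0.942c

With v = 0.690 and u' = 0.722 (in units of c),
u = (u' + v)/(1 + u'v/c²):
u = (0.722 + 0.690) / (1 + 0.722·0.690) = 1.4120/1.4982 = 0.9425
(Galilean addition would give +1.412c, exceeding c.)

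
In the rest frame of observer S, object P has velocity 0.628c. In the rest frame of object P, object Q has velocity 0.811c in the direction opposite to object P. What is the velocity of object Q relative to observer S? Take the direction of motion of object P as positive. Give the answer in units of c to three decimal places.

With v = 0.628 and u' = -0.811 (in units of c),
u = (u' + v)/(1 + u'v/c²):
u = (-0.811 + 0.628) / (1 + (-0.811)·0.628) = -0.1830/0.4907 = -0.3729
(Galilean addition would give -0.183c.)

-0.373c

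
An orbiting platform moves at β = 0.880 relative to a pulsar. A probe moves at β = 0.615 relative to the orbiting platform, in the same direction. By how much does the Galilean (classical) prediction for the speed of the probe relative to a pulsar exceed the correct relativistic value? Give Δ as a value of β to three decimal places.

Δ = 0.525

Galilean: u_cl = 0.615 + 0.880 = 1.4950.
Relativistic: u_rel = (0.615 + 0.880) / (1 + 0.615·0.880) = 1.4950/1.5412 = 0.9700.
Δ = 1.4950 − 0.9700 = 0.5250.
(The classical prediction exceeds c; the relativistic result does not.)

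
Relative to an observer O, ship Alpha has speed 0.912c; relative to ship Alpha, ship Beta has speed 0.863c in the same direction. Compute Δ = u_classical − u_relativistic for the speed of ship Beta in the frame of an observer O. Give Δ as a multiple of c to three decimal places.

Δ = 0.782c

Galilean: u_cl = 0.863 + 0.912 = 1.7750.
Relativistic: u_rel = (0.863 + 0.912) / (1 + 0.863·0.912) = 1.7750/1.7871 = 0.9933.
Δ = 1.7750 − 0.9933 = 0.7817.
(The classical prediction exceeds c; the relativistic result does not.)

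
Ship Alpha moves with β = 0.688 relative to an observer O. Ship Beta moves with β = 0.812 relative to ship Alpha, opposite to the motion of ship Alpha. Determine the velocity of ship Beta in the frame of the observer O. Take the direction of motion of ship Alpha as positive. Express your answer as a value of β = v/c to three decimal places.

β = -0.281

With v = 0.688 and u' = -0.812 (in units of c),
u = (u' + v)/(1 + u'v/c²):
u = (-0.812 + 0.688) / (1 + (-0.812)·0.688) = -0.1240/0.4413 = -0.2810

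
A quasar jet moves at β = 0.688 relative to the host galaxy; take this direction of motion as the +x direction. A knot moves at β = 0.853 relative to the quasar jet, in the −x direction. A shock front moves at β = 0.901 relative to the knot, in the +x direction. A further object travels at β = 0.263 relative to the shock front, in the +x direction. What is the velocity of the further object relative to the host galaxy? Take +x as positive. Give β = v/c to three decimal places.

Apply u = (u' + v)/(1 + u'v/c²) successively, working outward toward the host galaxy.
Start: velocity of the quasar jet relative to the host galaxy = 0.6880c.
Compose with the knot (u' = -0.853 in the quasar jet frame): u_1 = (-0.853 + 0.688) / (1 + (-0.853)·0.688) = -0.1650/0.4131 = -0.3994.
Compose with the shock front (u' = 0.901 in the knot frame): u_2 = (0.901 + (-0.399)) / (1 + 0.901·(-0.399)) = 0.5016/0.6402 = 0.7836.
Compose with the further object (u' = 0.263 in the shock front frame): u_3 = (0.263 + 0.784) / (1 + 0.263·0.784) = 1.0466/1.2061 = 0.8678.

β = +0.868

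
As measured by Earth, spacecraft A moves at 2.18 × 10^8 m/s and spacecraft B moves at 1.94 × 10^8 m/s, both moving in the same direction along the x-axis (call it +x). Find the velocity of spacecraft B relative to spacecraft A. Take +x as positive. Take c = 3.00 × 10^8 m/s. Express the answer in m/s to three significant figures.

β_A = 0.727, β_B = 0.647 (dividing each by c = 3.00 × 10^8 m/s).
Transform to A's frame with the inverse velocity-addition law: u' = (u − v)/(1 − uv/c²), taking u = β_B and v = β_A.
u' = (0.647 − 0.727) / (1 − (0.727)(0.647)) = -0.0800/0.5301 = -0.1509.
u' = -0.1509 × 3.00 × 10^8 m/s.

-4.53 × 10^7 m/s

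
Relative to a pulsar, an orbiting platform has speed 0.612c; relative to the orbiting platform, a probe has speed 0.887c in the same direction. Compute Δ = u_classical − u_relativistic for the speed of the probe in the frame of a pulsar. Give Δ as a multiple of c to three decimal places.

Galilean: u_cl = 0.887 + 0.612 = 1.4990.
Relativistic: u_rel = (0.887 + 0.612) / (1 + 0.887·0.612) = 1.4990/1.5428 = 0.9716.
Δ = 1.4990 − 0.9716 = 0.5274.
(The classical prediction exceeds c; the relativistic result does not.)

Δ = 0.527c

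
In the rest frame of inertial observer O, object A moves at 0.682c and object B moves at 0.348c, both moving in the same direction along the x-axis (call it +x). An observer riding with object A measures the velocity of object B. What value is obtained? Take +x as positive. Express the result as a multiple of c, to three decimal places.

β_A = 0.682, β_B = 0.348.
Transform to A's frame with the inverse velocity-addition law: u' = (u − v)/(1 − uv/c²), taking u = β_B and v = β_A.
u' = (0.348 − 0.682) / (1 − (0.682)(0.348)) = -0.3340/0.7627 = -0.4379.

-0.438c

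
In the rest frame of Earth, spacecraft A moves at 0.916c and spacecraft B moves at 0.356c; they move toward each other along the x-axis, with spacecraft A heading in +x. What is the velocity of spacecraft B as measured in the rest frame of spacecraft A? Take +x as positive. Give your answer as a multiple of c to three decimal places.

β_A = 0.916, β_B = -0.356.
Transform to A's frame with the inverse velocity-addition law: u' = (u − v)/(1 − uv/c²), taking u = β_B and v = β_A.
u' = (-0.356 − 0.916) / (1 − (0.916)(-0.356)) = -1.2720/1.3261 = -0.9592.

-0.959c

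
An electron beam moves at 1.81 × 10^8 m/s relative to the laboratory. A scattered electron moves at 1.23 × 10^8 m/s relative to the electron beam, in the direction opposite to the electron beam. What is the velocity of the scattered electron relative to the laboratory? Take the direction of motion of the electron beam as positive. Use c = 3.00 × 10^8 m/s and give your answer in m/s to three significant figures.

+7.71 × 10^7 m/s

In units of c (dividing by 3.00 × 10^8 m/s): v = 0.603, u' = -0.410.
u = (u' + v)/(1 + u'v/c²):
u = (-0.410 + 0.603) / (1 + (-0.410)·0.603) = 0.1933/0.7526 = 0.2569
(Galilean addition would give +0.193c.)
Converting back: u = 0.2569 × 3.00 × 10^8 m/s.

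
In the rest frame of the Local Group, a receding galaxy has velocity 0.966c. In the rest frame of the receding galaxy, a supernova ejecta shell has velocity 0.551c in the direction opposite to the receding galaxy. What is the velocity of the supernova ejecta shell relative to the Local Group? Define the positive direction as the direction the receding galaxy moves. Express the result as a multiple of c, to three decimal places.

With v = 0.966 and u' = -0.551 (in units of c),
u = (u' + v)/(1 + u'v/c²):
u = (-0.551 + 0.966) / (1 + (-0.551)·0.966) = 0.4150/0.4677 = 0.8873

+0.887c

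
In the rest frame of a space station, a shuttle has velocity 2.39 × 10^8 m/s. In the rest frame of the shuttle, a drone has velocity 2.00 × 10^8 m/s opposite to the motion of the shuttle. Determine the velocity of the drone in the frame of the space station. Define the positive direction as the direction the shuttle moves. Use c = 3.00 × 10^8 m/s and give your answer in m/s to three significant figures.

In units of c (dividing by 3.00 × 10^8 m/s): v = 0.797, u' = -0.667.
u = (u' + v)/(1 + u'v/c²):
u = (-0.667 + 0.797) / (1 + (-0.667)·0.797) = 0.1300/0.4689 = 0.2773
Converting back: u = 0.2773 × 3.00 × 10^8 m/s.

+8.32 × 10^7 m/s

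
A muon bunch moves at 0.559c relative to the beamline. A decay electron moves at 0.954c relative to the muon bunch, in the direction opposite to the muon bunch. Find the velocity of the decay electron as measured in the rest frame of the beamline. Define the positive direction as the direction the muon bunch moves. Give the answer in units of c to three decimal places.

-0.846c

With v = 0.559 and u' = -0.954 (in units of c),
u = (u' + v)/(1 + u'v/c²):
u = (-0.954 + 0.559) / (1 + (-0.954)·0.559) = -0.3950/0.4667 = -0.8463
(Galilean addition would give -0.395c.)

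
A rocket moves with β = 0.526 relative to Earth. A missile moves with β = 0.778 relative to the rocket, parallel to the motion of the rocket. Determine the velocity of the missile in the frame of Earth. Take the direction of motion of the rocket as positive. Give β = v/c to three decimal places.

With v = 0.526 and u' = 0.778 (in units of c),
u = (u' + v)/(1 + u'v/c²):
u = (0.778 + 0.526) / (1 + 0.778·0.526) = 1.3040/1.4092 = 0.9253
(Galilean addition would give +1.304c, exceeding c.)

β = 0.925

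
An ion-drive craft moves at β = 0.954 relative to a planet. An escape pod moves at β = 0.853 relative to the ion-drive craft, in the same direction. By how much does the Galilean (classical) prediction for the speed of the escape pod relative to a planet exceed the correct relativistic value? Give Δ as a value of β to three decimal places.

Δ = 0.811

Galilean: u_cl = 0.853 + 0.954 = 1.8070.
Relativistic: u_rel = (0.853 + 0.954) / (1 + 0.853·0.954) = 1.8070/1.8138 = 0.9963.
Δ = 1.8070 − 0.9963 = 0.8107.
(The classical prediction exceeds c; the relativistic result does not.)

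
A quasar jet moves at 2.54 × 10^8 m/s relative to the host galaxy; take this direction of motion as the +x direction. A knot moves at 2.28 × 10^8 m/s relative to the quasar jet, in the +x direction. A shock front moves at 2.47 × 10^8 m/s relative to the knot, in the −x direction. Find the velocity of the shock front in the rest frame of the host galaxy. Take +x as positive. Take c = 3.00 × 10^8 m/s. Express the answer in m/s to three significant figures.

Apply u = (u' + v)/(1 + u'v/c²) successively, working outward toward the host galaxy.
(Dividing each given speed by c = 3.00 × 10^8 m/s to work in units of c.)
Start: velocity of the quasar jet relative to the host galaxy = 0.8467c.
Compose with the knot (u' = 0.760 in the quasar jet frame): u_1 = (0.760 + 0.847) / (1 + 0.760·0.847) = 1.6067/1.6435 = 0.9776.
Compose with the shock front (u' = -0.823 in the knot frame): u_2 = (-0.823 + 0.978) / (1 + (-0.823)·0.978) = 0.1543/0.1951 = 0.7907.
So u = 0.7907 × 3.00 × 10^8 m/s.

+2.37 × 10^8 m/s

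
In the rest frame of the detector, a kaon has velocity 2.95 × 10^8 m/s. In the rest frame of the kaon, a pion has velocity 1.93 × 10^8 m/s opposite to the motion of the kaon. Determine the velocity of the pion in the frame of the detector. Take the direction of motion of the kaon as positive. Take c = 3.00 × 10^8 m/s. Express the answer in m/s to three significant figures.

+2.78 × 10^8 m/s

In units of c (dividing by 3.00 × 10^8 m/s): v = 0.983, u' = -0.643.
u = (u' + v)/(1 + u'v/c²):
u = (-0.643 + 0.983) / (1 + (-0.643)·0.983) = 0.3400/0.3674 = 0.9254
Converting back: u = 0.9254 × 3.00 × 10^8 m/s.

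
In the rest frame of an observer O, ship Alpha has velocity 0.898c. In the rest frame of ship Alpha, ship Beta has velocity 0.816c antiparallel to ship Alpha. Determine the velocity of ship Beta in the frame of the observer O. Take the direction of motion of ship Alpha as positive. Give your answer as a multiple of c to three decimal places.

+0.307c

With v = 0.898 and u' = -0.816 (in units of c),
u = (u' + v)/(1 + u'v/c²):
u = (-0.816 + 0.898) / (1 + (-0.816)·0.898) = 0.0820/0.2672 = 0.3068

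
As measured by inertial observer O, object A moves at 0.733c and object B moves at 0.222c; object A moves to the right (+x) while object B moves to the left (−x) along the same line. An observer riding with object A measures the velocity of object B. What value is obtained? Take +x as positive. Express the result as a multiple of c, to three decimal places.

β_A = 0.733, β_B = -0.222.
Transform to A's frame with the inverse velocity-addition law: u' = (u − v)/(1 − uv/c²), taking u = β_B and v = β_A.
u' = (-0.222 − 0.733) / (1 − (0.733)(-0.222)) = -0.9550/1.1627 = -0.8213.

-0.821c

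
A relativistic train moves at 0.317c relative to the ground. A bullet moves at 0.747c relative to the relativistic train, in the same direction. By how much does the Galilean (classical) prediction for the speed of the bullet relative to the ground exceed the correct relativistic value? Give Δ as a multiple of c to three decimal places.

Δ = 0.204c

Galilean: u_cl = 0.747 + 0.317 = 1.0640.
Relativistic: u_rel = (0.747 + 0.317) / (1 + 0.747·0.317) = 1.0640/1.2368 = 0.8603.
Δ = 1.0640 − 0.8603 = 0.2037.
(The classical prediction exceeds c; the relativistic result does not.)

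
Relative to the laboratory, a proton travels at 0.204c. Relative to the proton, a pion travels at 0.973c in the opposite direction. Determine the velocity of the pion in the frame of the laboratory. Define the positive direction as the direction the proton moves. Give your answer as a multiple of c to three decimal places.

With v = 0.204 and u' = -0.973 (in units of c),
u = (u' + v)/(1 + u'v/c²):
u = (-0.973 + 0.204) / (1 + (-0.973)·0.204) = -0.7690/0.8015 = -0.9594
(Galilean addition would give -0.769c.)

-0.959c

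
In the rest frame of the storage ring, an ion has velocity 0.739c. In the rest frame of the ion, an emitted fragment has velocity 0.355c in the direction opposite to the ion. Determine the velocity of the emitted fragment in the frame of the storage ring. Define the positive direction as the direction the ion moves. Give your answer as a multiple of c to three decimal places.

With v = 0.739 and u' = -0.355 (in units of c),
u = (u' + v)/(1 + u'v/c²):
u = (-0.355 + 0.739) / (1 + (-0.355)·0.739) = 0.3840/0.7377 = 0.5206
(Galilean addition would give +0.384c.)

+0.521c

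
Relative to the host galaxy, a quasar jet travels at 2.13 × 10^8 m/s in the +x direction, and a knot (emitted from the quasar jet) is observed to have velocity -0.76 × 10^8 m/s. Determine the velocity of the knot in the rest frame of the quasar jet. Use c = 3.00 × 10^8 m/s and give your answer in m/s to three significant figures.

v = 0.710c, u = -0.253c.
Invert the composition law: u' = (u − v)/(1 − uv/c²).
u' = (-0.253 − 0.710) / (1 − (-0.253)(0.710)) = -0.9633/1.1799 = -0.8165.
u' = -0.8165 × 3.00 × 10^8 m/s.

-2.45 × 10^8 m/s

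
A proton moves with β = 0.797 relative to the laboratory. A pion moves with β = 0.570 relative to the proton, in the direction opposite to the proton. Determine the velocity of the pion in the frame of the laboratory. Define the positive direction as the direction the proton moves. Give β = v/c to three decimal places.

β = +0.416

With v = 0.797 and u' = -0.570 (in units of c),
u = (u' + v)/(1 + u'v/c²):
u = (-0.570 + 0.797) / (1 + (-0.570)·0.797) = 0.2270/0.5457 = 0.4160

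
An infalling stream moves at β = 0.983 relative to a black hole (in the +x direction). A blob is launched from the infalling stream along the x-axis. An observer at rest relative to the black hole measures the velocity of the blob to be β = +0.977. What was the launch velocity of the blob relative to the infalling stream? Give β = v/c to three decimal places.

β = -0.151

Invert the composition law: u' = (u − v)/(1 − uv/c²).
u' = (0.977 − 0.983) / (1 − (0.977)(0.983)) = -0.0060/0.0396 = -0.1515.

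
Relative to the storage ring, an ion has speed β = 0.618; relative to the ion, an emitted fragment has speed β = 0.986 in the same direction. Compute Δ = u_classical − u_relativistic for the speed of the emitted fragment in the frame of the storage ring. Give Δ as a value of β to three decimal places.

Galilean: u_cl = 0.986 + 0.618 = 1.6040.
Relativistic: u_rel = (0.986 + 0.618) / (1 + 0.986·0.618) = 1.6040/1.6093 = 0.9967.
Δ = 1.6040 − 0.9967 = 0.6073.
(The classical prediction exceeds c; the relativistic result does not.)

Δ = 0.607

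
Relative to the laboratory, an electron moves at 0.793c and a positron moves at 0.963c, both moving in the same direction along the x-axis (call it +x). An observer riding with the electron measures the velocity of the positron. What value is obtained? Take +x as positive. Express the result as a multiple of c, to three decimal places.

β_A = 0.793, β_B = 0.963.
Transform to A's frame with the inverse velocity-addition law: u' = (u − v)/(1 − uv/c²), taking u = β_B and v = β_A.
u' = (0.963 − 0.793) / (1 − (0.793)(0.963)) = 0.1700/0.2363 = 0.7193.

+0.719c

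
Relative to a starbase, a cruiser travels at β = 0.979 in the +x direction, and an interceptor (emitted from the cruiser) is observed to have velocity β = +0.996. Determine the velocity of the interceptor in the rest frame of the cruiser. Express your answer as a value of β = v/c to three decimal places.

Invert the composition law: u' = (u − v)/(1 − uv/c²).
u' = (0.996 − 0.979) / (1 − (0.996)(0.979)) = 0.0170/0.0249 = 0.6823.

β = +0.682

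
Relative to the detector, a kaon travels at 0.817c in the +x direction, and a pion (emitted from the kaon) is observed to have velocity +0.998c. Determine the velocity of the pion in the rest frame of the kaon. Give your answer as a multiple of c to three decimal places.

Invert the composition law: u' = (u − v)/(1 − uv/c²).
u' = (0.998 − 0.817) / (1 − (0.998)(0.817)) = 0.1810/0.1846 = 0.9803.

+0.980c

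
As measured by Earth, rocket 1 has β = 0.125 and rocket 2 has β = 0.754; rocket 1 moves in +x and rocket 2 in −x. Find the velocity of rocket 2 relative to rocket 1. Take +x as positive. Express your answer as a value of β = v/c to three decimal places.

β = -0.803

β_A = 0.125, β_B = -0.754.
Transform to A's frame with the inverse velocity-addition law: u' = (u − v)/(1 − uv/c²), taking u = β_B and v = β_A.
u' = (-0.754 − 0.125) / (1 − (0.125)(-0.754)) = -0.8790/1.0942 = -0.8033.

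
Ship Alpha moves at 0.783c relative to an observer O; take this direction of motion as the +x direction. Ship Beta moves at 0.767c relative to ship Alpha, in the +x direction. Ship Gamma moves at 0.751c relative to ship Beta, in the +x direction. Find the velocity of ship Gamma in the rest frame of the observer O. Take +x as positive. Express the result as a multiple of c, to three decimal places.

Apply u = (u' + v)/(1 + u'v/c²) successively, working outward toward the observer O.
Start: velocity of ship Alpha relative to the observer O = 0.7830c.
Compose with ship Beta (u' = 0.767 in ship Alpha frame): u_1 = (0.767 + 0.783) / (1 + 0.767·0.783) = 1.5500/1.6006 = 0.9684.
Compose with ship Gamma (u' = 0.751 in ship Beta frame): u_2 = (0.751 + 0.968) / (1 + 0.751·0.968) = 1.7194/1.7273 = 0.9954.

0.995c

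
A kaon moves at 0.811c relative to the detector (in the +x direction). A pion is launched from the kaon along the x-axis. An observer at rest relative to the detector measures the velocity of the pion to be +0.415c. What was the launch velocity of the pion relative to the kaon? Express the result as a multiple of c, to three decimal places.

-0.597c

Invert the composition law: u' = (u − v)/(1 − uv/c²).
u' = (0.415 − 0.811) / (1 − (0.415)(0.811)) = -0.3960/0.6634 = -0.5969.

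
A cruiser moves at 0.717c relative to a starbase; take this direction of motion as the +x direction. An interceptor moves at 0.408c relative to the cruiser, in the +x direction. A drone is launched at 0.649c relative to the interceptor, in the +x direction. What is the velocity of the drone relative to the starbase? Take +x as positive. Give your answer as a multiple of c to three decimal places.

0.971c

Apply u = (u' + v)/(1 + u'v/c²) successively, working outward toward the starbase.
Start: velocity of the cruiser relative to the starbase = 0.7170c.
Compose with the interceptor (u' = 0.408 in the cruiser frame): u_1 = (0.408 + 0.717) / (1 + 0.408·0.717) = 1.1250/1.2925 = 0.8704.
Compose with the drone (u' = 0.649 in the interceptor frame): u_2 = (0.649 + 0.870) / (1 + 0.649·0.870) = 1.5194/1.5649 = 0.9709.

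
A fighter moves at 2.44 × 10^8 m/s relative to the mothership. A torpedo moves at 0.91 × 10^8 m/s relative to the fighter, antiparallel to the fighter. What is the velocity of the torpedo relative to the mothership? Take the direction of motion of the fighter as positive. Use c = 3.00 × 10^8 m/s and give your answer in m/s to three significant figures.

In units of c (dividing by 3.00 × 10^8 m/s): v = 0.813, u' = -0.303.
u = (u' + v)/(1 + u'v/c²):
u = (-0.303 + 0.813) / (1 + (-0.303)·0.813) = 0.5100/0.7533 = 0.6770
Converting back: u = 0.6770 × 3.00 × 10^8 m/s.

+2.03 × 10^8 m/s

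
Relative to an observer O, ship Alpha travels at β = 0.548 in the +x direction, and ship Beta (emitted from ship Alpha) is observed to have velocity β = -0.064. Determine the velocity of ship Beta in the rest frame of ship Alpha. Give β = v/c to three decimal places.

Invert the composition law: u' = (u − v)/(1 − uv/c²).
u' = (-0.064 − 0.548) / (1 − (-0.064)(0.548)) = -0.6120/1.0351 = -0.5913.

β = -0.591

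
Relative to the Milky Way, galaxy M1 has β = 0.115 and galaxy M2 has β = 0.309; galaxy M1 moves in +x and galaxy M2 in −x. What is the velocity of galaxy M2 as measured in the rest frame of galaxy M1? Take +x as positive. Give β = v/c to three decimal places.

β_A = 0.115, β_B = -0.309.
Transform to A's frame with the inverse velocity-addition law: u' = (u − v)/(1 − uv/c²), taking u = β_B and v = β_A.
u' = (-0.309 − 0.115) / (1 − (0.115)(-0.309)) = -0.4240/1.0355 = -0.4095.

β = -0.409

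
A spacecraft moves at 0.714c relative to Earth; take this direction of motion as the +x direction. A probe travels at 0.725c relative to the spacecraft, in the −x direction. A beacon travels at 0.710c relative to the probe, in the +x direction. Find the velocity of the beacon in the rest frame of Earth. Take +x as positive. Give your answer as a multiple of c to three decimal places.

+0.699c

Apply u = (u' + v)/(1 + u'v/c²) successively, working outward toward Earth.
Start: velocity of the spacecraft relative to Earth = 0.7140c.
Compose with the probe (u' = -0.725 in the spacecraft frame): u_1 = (-0.725 + 0.714) / (1 + (-0.725)·0.714) = -0.0110/0.4824 = -0.0228.
Compose with the beacon (u' = 0.710 in the probe frame): u_2 = (0.710 + (-0.023)) / (1 + 0.710·(-0.023)) = 0.6872/0.9838 = 0.6985.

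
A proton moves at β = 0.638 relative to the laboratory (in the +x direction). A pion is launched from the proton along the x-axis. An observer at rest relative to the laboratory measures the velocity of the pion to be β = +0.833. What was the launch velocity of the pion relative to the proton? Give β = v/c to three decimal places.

β = +0.416

Invert the composition law: u' = (u − v)/(1 − uv/c²).
u' = (0.833 − 0.638) / (1 − (0.833)(0.638)) = 0.1950/0.4685 = 0.4162.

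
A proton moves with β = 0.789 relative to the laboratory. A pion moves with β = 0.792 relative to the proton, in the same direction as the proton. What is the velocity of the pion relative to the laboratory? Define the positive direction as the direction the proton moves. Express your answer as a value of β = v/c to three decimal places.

β = 0.973

With v = 0.789 and u' = 0.792 (in units of c),
u = (u' + v)/(1 + u'v/c²):
u = (0.792 + 0.789) / (1 + 0.792·0.789) = 1.5810/1.6249 = 0.9730
(Galilean addition would give +1.581c, exceeding c.)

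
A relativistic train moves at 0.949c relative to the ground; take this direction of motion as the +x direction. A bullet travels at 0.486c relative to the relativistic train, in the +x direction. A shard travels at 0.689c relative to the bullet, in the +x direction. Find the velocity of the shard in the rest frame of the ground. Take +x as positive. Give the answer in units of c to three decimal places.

Apply u = (u' + v)/(1 + u'v/c²) successively, working outward toward the ground.
Start: velocity of the relativistic train relative to the ground = 0.9490c.
Compose with the bullet (u' = 0.486 in the relativistic train frame): u_1 = (0.486 + 0.949) / (1 + 0.486·0.949) = 1.4350/1.4612 = 0.9821.
Compose with the shard (u' = 0.689 in the bullet frame): u_2 = (0.689 + 0.982) / (1 + 0.689·0.982) = 1.6711/1.6766 = 0.9967.

0.997c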